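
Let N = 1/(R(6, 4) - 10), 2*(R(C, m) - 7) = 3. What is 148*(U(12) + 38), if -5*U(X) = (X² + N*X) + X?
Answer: 6216/5 ≈ 1243.2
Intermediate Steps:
R(C, m) = 17/2 (R(C, m) = 7 + (½)*3 = 7 + 3/2 = 17/2)
N = -⅔ (N = 1/(17/2 - 10) = 1/(-3/2) = -⅔ ≈ -0.66667)
U(X) = -X²/5 - X/15 (U(X) = -((X² - 2*X/3) + X)/5 = -(X² + X/3)/5 = -X²/5 - X/15)
148*(U(12) + 38) = 148*(-1/15*12*(1 + 3*12) + 38) = 148*(-1/15*12*(1 + 36) + 38) = 148*(-1/15*12*37 + 38) = 148*(-148/5 + 38) = 148*(42/5) = 6216/5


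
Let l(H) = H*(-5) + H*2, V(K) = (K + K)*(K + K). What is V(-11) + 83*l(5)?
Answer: -761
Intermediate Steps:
V(K) = 4*K² (V(K) = (2*K)*(2*K) = 4*K²)
l(H) = -3*H (l(H) = -5*H + 2*H = -3*H)
V(-11) + 83*l(5) = 4*(-11)² + 83*(-3*5) = 4*121 + 83*(-15) = 484 - 1245 = -761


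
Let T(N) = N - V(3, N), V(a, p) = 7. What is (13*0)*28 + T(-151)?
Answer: -158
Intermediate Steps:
T(N) = -7 + N (T(N) = N - 1*7 = N - 7 = -7 + N)
(13*0)*28 + T(-151) = (13*0)*28 + (-7 - 151) = 0*28 - 158 = 0 - 158 = -158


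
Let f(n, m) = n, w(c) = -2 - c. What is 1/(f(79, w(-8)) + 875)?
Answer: 1/954 ≈ 0.0010482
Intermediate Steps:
1/(f(79, w(-8)) + 875) = 1/(79 + 875) = 1/954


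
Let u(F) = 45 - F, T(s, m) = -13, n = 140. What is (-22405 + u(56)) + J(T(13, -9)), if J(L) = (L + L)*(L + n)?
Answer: -25718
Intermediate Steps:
J(L) = 2*L*(140 + L) (J(L) = (L + L)*(L + 140) = (2*L)*(140 + L) = 2*L*(140 + L))
(-22405 + u(56)) + J(T(13, -9)) = (-22405 + (45 - 1*56)) + 2*(-13)*(140 - 13) = (-22405 + (45 - 56)) + 2*(-13)*127 = (-22405 - 11) - 3302 = -22416 - 3302 = -25718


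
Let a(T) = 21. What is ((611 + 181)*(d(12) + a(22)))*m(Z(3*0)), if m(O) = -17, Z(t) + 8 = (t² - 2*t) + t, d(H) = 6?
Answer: -363528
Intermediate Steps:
Z(t) = -8 + t² - t (Z(t) = -8 + ((t² - 2*t) + t) = -8 + (t² - t) = -8 + t² - t)
((611 + 181)*(d(12) + a(22)))*m(Z(3*0)) = ((611 + 181)*(6 + 21))*(-17) = (792*27)*(-17) = 21384*(-17) = -363528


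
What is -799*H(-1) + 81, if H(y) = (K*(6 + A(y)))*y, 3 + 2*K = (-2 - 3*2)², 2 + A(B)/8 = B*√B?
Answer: -243614 - 194956*I ≈ -2.4361e+5 - 1.9496e+5*I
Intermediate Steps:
A(B) = -16 + 8*B^(3/2) (A(B) = -16 + 8*(B*√B) = -16 + 8*B^(3/2))
K = 61/2 (K = -3/2 + (-2 - 3*2)²/2 = -3/2 + (-2 - 6)²/2 = -3/2 + (½)*(-8)² = -3/2 + (½)*64 = -3/2 + 32 = 61/2 ≈ 30.500)
H(y) = y*(-305 + 244*y^(3/2)) (H(y) = (61*(6 + (-16 + 8*y^(3/2)))/2)*y = (61*(-10 + 8*y^(3/2))/2)*y = (-305 + 244*y^(3/2))*y = y*(-305 + 244*y^(3/2)))
-799*H(-1) + 81 = -799*(-305*(-1) + 244*(-1)^(5/2)) + 81 = -799*(305 + 244*I) + 81 = -47*(5185 + 4148*I) + 81 = (-243695 - 194956*I) + 81 = -243614 - 194956*I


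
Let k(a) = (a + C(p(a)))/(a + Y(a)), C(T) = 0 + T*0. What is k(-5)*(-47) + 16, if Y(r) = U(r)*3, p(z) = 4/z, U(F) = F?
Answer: 17/4 ≈ 4.2500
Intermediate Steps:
C(T) = 0 (C(T) = 0 + 0 = 0)
Y(r) = 3*r (Y(r) = r*3 = 3*r)
k(a) = 1/4 (k(a) = (a + 0)/(a + 3*a) = a/((4*a)) = a*(1/(4*a)) = 1/4)
k(-5)*(-47) + 16 = (1/4)*(-47) + 16 = -47/4 + 16 = 17/4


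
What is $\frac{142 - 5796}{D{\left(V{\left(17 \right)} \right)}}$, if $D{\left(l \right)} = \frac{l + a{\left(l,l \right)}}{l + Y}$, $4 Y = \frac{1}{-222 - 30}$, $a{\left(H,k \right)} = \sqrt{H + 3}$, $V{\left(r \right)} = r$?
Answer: $- \frac{823490965}{135576} + \frac{48440645 \sqrt{5}}{67788} \approx -4476.1$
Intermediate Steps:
$a{\left(H,k \right)} = \sqrt{3 + H}$
$Y = - \frac{1}{1008}$ ($Y = \frac{1}{4 \left(-222 - 30\right)} = \frac{1}{4 \left(-252\right)} = \frac{1}{4} \left(- \frac{1}{252}\right) = - \frac{1}{1008} \approx -0.00099206$)
$D{\left(l \right)} = \frac{l + \sqrt{3 + l}}{- \frac{1}{1008} + l}$ ($D{\left(l \right)} = \frac{l + \sqrt{3 + l}}{l - \frac{1}{1008}} = \frac{l + \sqrt{3 + l}}{- \frac{1}{1008} + l}$)
$\frac{142 - 5796}{D{\left(V{\left(17 \right)} \right)}} = \frac{142 - 5796}{1008 \frac{1}{-1 + 1008 \cdot 17} \left(17 + \sqrt{3 + 17}\right)} = \frac{142 - 5796}{1008 \frac{1}{-1 + 17136} \left(17 + \sqrt{20}\right)} = - \frac{5654}{1008 \cdot \frac{1}{17135} \left(17 + 2 \sqrt{5}\right)} = - \frac{5654}{\frac{17136}{17135} + \frac{2016 \sqrt{5}}{17135}}$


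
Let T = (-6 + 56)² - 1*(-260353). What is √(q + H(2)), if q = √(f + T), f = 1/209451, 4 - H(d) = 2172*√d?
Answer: √(1450238724 - 787479627132*√2 + 38082*√23824974957906)/19041 ≈ 50.547*I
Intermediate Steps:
T = 262853 (T = 50² + 260353 = 2500 + 260353 = 262853)
H(d) = 4 - 2172*√d
f = 1/209451 ≈ 4.7744e-6
q = 2*√23824974957906/19041 (q = √(1/209451 + 262853) = √(55054823704/209451) = 2*√23824974957906/19041 ≈ 512.69)
√(q + H(2)) = √(2*√23824974957906/19041 + (4 - 2172*√2)) = √(4 - 2172*√2 + 2*√23824974957906/19041)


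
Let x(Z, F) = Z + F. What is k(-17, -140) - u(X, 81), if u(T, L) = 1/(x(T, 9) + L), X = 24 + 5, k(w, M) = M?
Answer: -16661/119 ≈ -140.01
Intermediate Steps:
x(Z, F) = F + Z
X = 29
u(T, L) = 1/(9 + L + T) (u(T, L) = 1/((9 + T) + L) = 1/(9 + L + T))
k(-17, -140) - u(X, 81) = -140 - 1/(9 + 81 + 29) = -140 - 1/119 = -16661/119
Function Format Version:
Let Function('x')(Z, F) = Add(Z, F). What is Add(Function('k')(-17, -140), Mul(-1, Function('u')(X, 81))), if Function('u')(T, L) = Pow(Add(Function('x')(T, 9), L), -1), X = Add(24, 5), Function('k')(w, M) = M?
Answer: Rational(-16661, 119) ≈ -140.01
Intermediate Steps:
Function('x')(Z, F) = Add(F, Z)
X = 29
Function('u')(T, L) = Pow(Add(9, L, T), -1) (Function('u')(T, L) = Pow(Add(Add(9, T), L), -1) = Pow(Add(9, L, T), -1))
Add(Function('k')(-17, -140), Mul(-1, Function('u')(X, 81))) = Add(-140, Mul(-1, Pow(Add(9, 81, 29), -1))) = Add(-140, Mul(-1, Pow(119, -1))) = Add(-140, Mul(-1, Rational(1, 119))) = Add(-140, Rational(-1, 119)) = Rational(-16661, 119)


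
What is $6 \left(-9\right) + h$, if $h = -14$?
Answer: $-68$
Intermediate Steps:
$6 \left(-9\right) + h = 6 \left(-9\right) - 14 = -54 - 14 = -68$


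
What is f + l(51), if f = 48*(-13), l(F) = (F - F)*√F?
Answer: -624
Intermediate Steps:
l(F) = 0 (l(F) = 0*√F = 0)
f = -624
f + l(51) = -624 + 0 = -624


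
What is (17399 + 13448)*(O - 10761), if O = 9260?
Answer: -46301347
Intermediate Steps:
(17399 + 13448)*(O - 10761) = (17399 + 13448)*(9260 - 10761) = 30847*(-1501) = -46301347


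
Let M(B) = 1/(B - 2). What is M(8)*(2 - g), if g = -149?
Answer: 151/6 ≈ 25.167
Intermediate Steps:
M(B) = 1/(-2 + B)
M(8)*(2 - g) = (2 - 1*(-149))/(-2 + 8) = (2 + 149)/6 = (1/6)*151 = 151/6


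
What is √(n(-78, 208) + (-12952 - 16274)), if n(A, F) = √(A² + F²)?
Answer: √(-29226 + 26*√73) ≈ 170.31*I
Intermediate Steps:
√(n(-78, 208) + (-12952 - 16274)) = √(√((-78)² + 208²) + (-12952 - 16274)) = √(√(6084 + 43264) - 29226) = √(√49348 - 29226) = √(26*√73 - 29226) = √(-29226 + 26*√73)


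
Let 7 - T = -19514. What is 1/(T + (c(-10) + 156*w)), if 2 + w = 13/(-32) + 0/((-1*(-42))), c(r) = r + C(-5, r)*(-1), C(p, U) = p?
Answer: 8/153125 ≈ 5.2245e-5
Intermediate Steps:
T = 19521 (T = 7 - 1*(-19514) = 7 + 19514 = 19521)
c(r) = 5 + r (c(r) = r - 5*(-1) = r + 5 = 5 + r)
w = -77/32 (w = -2 + (13/(-32) + 0/((-1*(-42)))) = -2 + (13*(-1/32) + 0/42) = -2 + (-13/32 + 0*(1/42)) = -2 + (-13/32 + 0) = -2 - 13/32 = -77/32 ≈ -2.4063)
1/(T + (c(-10) + 156*w)) = 1/(19521 + ((5 - 10) + 156*(-77/32))) = 1/(19521 + (-5 - 3003/8)) = 1/(19521 - 3043/8) = 1/(153125/8) = 8/153125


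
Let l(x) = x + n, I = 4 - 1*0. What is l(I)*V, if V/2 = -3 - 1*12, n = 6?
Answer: -300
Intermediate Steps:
I = 4 (I = 4 + 0 = 4)
V = -30 (V = 2*(-3 - 1*12) = 2*(-3 - 12) = 2*(-15) = -30)
l(x) = 6 + x (l(x) = x + 6 = 6 + x)
l(I)*V = (6 + 4)*(-30) = 10*(-30) = -300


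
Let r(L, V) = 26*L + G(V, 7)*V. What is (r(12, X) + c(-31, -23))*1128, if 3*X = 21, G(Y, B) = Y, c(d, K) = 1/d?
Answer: 12622320/31 ≈ 4.0717e+5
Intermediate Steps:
X = 7 (X = (⅓)*21 = 7)
r(L, V) = V² + 26*L (r(L, V) = 26*L + V*V = 26*L + V² = V² + 26*L)
(r(12, X) + c(-31, -23))*1128 = ((7² + 26*12) + 1/(-31))*1128 = ((49 + 312) - 1/31)*1128 = (361 - 1/31)*1128 = (11190/31)*1128 = 12622320/31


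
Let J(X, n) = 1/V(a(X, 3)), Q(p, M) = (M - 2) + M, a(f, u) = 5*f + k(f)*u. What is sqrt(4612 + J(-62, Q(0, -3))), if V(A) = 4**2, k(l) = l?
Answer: sqrt(73793)/4 ≈ 67.912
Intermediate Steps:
a(f, u) = 5*f + f*u
Q(p, M) = -2 + 2*M (Q(p, M) = (-2 + M) + M = -2 + 2*M)
V(A) = 16
J(X, n) = 1/16
sqrt(4612 + J(-62, Q(0, -3))) = sqrt(4612 + 1/16) = sqrt(73793/16) = sqrt(73793)/4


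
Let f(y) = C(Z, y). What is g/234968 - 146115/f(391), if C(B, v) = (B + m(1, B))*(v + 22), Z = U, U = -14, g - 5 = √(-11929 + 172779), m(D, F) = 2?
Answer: 2861031175/97041784 + 5*√6434/234968 ≈ 29.484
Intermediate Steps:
g = 5 + 5*√6434 (g = 5 + √(-11929 + 172779) = 5 + √160850 = 5 + 5*√6434 ≈ 406.06)
Z = -14
C(B, v) = (2 + B)*(22 + v) (C(B, v) = (B + 2)*(v + 22) = (2 + B)*(22 + v))
f(y) = -264 - 12*y (f(y) = 44 + 2*y + 22*(-14) - 14*y = 44 + 2*y - 308 - 14*y = -264 - 12*y)
g/234968 - 146115/f(391) = (5 + 5*√6434)/234968 - 146115/(-264 - 12*391) = (5 + 5*√6434)*(1/234968) - 146115/(-264 - 4692) = (5/234968 + 5*√6434/234968) - 146115/(-4956) = (5/234968 + 5*√6434/234968) - 146115*(-1/4956) = (5/234968 + 5*√6434/234968) + 48705/1652 = 2861031175/97041784 + 5*√6434/234968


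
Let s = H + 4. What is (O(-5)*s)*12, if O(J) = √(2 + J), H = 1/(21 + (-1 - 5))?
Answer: 244*I*√3/5 ≈ 84.524*I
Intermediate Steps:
H = 1/15 (H = 1/(21 - 6) = 1/15 ≈ 0.066667)
s = 61/15 (s = 1/15 + 4 = 61/15 ≈ 4.0667)
(O(-5)*s)*12 = (√(2 - 5)*(61/15))*12 = (√(-3)*(61/15))*12 = ((I*√3)*(61/15))*12 = (61*I*√3/15)*12 = 244*I*√3/5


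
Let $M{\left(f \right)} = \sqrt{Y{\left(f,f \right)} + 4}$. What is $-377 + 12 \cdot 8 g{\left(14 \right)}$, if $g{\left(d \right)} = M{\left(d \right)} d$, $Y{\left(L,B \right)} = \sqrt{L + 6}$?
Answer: $-377 + 1344 \sqrt{4 + 2 \sqrt{5}} \approx 3535.0$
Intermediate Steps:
$Y{\left(L,B \right)} = \sqrt{6 + L}$
$M{\left(f \right)} = \sqrt{4 + \sqrt{6 + f}}$ ($M{\left(f \right)} = \sqrt{\sqrt{6 + f} + 4} = \sqrt{4 + \sqrt{6 + f}}$)
$g{\left(d \right)} = d \sqrt{4 + \sqrt{6 + d}}$ ($g{\left(d \right)} = \sqrt{4 + \sqrt{6 + d}} d = d \sqrt{4 + \sqrt{6 + d}}$)
$-377 + 12 \cdot 8 g{\left(14 \right)} = -377 + 12 \cdot 8 \cdot 14 \sqrt{4 + \sqrt{6 + 14}} = -377 + 96 \cdot 14 \sqrt{4 + \sqrt{20}} = -377 + 96 \cdot 14 \sqrt{4 + 2 \sqrt{5}} = -377 + 1344 \sqrt{4 + 2 \sqrt{5}}$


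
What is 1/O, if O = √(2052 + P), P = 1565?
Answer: √3617/3617 ≈ 0.016627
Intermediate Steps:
O = √3617 (O = √(2052 + 1565) = √3617 ≈ 60.141)
1/O = 1/(√3617) = √3617/3617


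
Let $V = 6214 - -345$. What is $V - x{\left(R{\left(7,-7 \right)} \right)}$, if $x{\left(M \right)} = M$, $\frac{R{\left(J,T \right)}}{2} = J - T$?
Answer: $6531$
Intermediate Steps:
$R{\left(J,T \right)} = - 2 T + 2 J$ ($R{\left(J,T \right)} = 2 \left(J - T\right) = - 2 T + 2 J$)
$V = 6559$ ($V = 6214 + 345 = 6559$)
$V - x{\left(R{\left(7,-7 \right)} \right)} = 6559 - \left(\left(-2\right) \left(-7\right) + 2 \cdot 7\right) = 6559 - \left(14 + 14\right) = 6559 - 28 = 6531$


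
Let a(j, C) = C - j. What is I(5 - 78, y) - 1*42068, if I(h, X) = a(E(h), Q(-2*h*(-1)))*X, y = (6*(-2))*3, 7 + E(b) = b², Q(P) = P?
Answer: 154780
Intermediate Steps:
E(b) = -7 + b²
y = -36 (y = -12*3 = -36)
I(h, X) = X*(7 - h² + 2*h) (I(h, X) = (-2*h*(-1) - (-7 + h²))*X = (2*h + (7 - h²))*X = (7 - h² + 2*h)*X = X*(7 - h² + 2*h))
I(5 - 78, y) - 1*42068 = -36*(7 - (5 - 78)² + 2*(5 - 78)) - 1*42068 = -36*(7 - 1*(-73)² + 2*(-73)) - 42068 = -36*(7 - 1*5329 - 146) - 42068 = -36*(7 - 5329 - 146) - 42068 = -36*(-5468) - 42068 = 196848 - 42068 = 154780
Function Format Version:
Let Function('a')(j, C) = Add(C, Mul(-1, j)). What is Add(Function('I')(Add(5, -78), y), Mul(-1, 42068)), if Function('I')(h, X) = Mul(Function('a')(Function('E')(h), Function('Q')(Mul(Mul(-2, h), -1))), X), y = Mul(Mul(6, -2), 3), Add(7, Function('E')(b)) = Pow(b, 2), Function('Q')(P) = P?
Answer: 154780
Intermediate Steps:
Function('E')(b) = Add(-7, Pow(b, 2))
y = -36 (y = Mul(-12, 3) = -36)
Function('I')(h, X) = Mul(X, Add(7, Mul(-1, Pow(h, 2)), Mul(2, h))) (Function('I')(h, X) = Mul(Add(Mul(Mul(-2, h), -1), Mul(-1, Add(-7, Pow(h, 2)))), X) = Mul(Add(Mul(2, h), Add(7, Mul(-1, Pow(h, 2)))), X) = Mul(Add(7, Mul(-1, Pow(h, 2)), Mul(2, h)), X) = Mul(X, Add(7, Mul(-1, Pow(h, 2)), Mul(2, h))))
Add(Function('I')(Add(5, -78), y), Mul(-1, 42068)) = Add(Mul(-36, Add(7, Mul(-1, Pow(Add(5, -78), 2)), Mul(2, Add(5, -78)))), Mul(-1, 42068)) = Add(Mul(-36, Add(7, Mul(-1, Pow(-73, 2)), Mul(2, -73))), -42068) = Add(Mul(-36, Add(7, Mul(-1, 5329), -146)), -42068) = Add(Mul(-36, Add(7, -5329, -146)), -42068) = Add(Mul(-36, -5468), -42068) = Add(196848, -42068) = 154780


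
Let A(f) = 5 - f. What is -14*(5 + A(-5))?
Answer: -210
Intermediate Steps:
-14*(5 + A(-5)) = -14*(5 + (5 - 1*(-5))) = -14*(5 + (5 + 5)) = -14*(5 + 10) = -14*15 = -210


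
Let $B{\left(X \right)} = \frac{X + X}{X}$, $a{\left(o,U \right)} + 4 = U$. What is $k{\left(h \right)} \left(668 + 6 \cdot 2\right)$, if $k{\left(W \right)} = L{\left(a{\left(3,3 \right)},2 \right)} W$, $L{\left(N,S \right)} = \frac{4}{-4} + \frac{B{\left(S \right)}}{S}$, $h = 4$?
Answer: $0$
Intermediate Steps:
$a{\left(o,U \right)} = -4 + U$
$B{\left(X \right)} = 2$ ($B{\left(X \right)} = \frac{2 X}{X} = 2$)
$L{\left(N,S \right)} = -1 + \frac{2}{S}$ ($L{\left(N,S \right)} = \frac{4}{-4} + \frac{2}{S} = 4 \left(- \frac{1}{4}\right) + \frac{2}{S} = -1 + \frac{2}{S}$)
$k{\left(W \right)} = 0$ ($k{\left(W \right)} = \frac{2 - 2}{2} W = \frac{1}{2} \cdot 0 W = 0 W = 0$)
$k{\left(h \right)} \left(668 + 6 \cdot 2\right) = 0 \left(668 + 6 \cdot 2\right) = 0 \left(668 + 12\right) = 0 \cdot 680 = 0$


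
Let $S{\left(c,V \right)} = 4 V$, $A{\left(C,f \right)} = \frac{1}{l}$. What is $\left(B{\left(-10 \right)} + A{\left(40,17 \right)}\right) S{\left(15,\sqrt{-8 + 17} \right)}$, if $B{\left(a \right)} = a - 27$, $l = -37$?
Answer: $- \frac{16440}{37} \approx -444.32$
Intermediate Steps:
$A{\left(C,f \right)} = - \frac{1}{37}$ ($A{\left(C,f \right)} = \frac{1}{-37} = - \frac{1}{37}$)
$B{\left(a \right)} = -27 + a$
$\left(B{\left(-10 \right)} + A{\left(40,17 \right)}\right) S{\left(15,\sqrt{-8 + 17} \right)} = \left(\left(-27 - 10\right) - \frac{1}{37}\right) 4 \sqrt{-8 + 17} = \left(-37 - \frac{1}{37}\right) 4 \sqrt{9} = - \frac{1370 \cdot 4 \cdot 3}{37} = \left(- \frac{1370}{37}\right) 12 = - \frac{16440}{37}$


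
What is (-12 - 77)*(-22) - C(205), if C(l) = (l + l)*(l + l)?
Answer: -166142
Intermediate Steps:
C(l) = 4*l² (C(l) = (2*l)*(2*l) = 4*l²)
(-12 - 77)*(-22) - C(205) = (-12 - 77)*(-22) - 4*205² = -89*(-22) - 4*42025 = 1958 - 1*168100 = 1958 - 168100 = -166142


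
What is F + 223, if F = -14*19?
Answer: -43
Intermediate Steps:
F = -266
F + 223 = -266 + 223 = -43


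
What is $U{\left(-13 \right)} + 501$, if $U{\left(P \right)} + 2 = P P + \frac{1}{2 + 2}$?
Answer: $\frac{2673}{4} \approx 668.25$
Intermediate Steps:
$U{\left(P \right)} = - \frac{7}{4} + P^{2}$ ($U{\left(P \right)} = -2 + \left(P P + \frac{1}{2 + 2}\right) = -2 + \left(P^{2} + \frac{1}{4}\right) = -2 + \left(\frac{1}{4} + P^{2}\right) = - \frac{7}{4} + P^{2}$)
$U{\left(-13 \right)} + 501 = \left(- \frac{7}{4} + \left(-13\right)^{2}\right) + 501 = \left(- \frac{7}{4} + 169\right) + 501 = \frac{669}{4} + 501 = \frac{2673}{4}$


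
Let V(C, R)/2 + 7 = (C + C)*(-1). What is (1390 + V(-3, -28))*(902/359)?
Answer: 1251976/359 ≈ 3487.4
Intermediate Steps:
V(C, R) = -14 - 4*C (V(C, R) = -14 + 2*((C + C)*(-1)) = -14 + 2*((2*C)*(-1)) = -14 + 2*(-2*C) = -14 - 4*C)
(1390 + V(-3, -28))*(902/359) = (1390 + (-14 - 4*(-3)))*(902/359) = (1390 + (-14 + 12))*(902*(1/359)) = (1390 - 2)*(902/359) = 1388*(902/359) = 1251976/359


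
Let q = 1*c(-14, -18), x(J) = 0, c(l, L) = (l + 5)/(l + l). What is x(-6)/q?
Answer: 0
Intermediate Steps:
c(l, L) = (5 + l)/(2*l) (c(l, L) = (5 + l)/((2*l)) = (5 + l)*(1/(2*l)) = (5 + l)/(2*l))
q = 9/28 (q = 1*((1/2)*(5 - 14)/(-14)) = 1*((1/2)*(-1/14)*(-9)) = 1*(9/28) = 9/28 ≈ 0.32143)
x(-6)/q = 0/(9/28) = (28/9)*0 = 0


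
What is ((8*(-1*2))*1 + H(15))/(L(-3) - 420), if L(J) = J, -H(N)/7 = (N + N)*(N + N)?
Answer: 6316/423 ≈ 14.931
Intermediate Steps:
H(N) = -28*N² (H(N) = -7*(N + N)*(N + N) = -7*2*N*2*N = -28*N²)
((8*(-1*2))*1 + H(15))/(L(-3) - 420) = ((8*(-1*2))*1 - 28*15²)/(-3 - 420) = ((8*(-2))*1 - 28*225)/(-423) = (-16*1 - 6300)*(-1/423) = (-16 - 6300)*(-1/423) = -6316*(-1/423) = 6316/423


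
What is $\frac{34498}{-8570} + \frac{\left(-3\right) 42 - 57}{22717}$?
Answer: $- \frac{392629688}{97342345} \approx -4.0335$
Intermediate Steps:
$\frac{34498}{-8570} + \frac{\left(-3\right) 42 - 57}{22717} = 34498 \left(- \frac{1}{8570}\right) + \left(-126 - 57\right) \frac{1}{22717} = - \frac{17249}{4285} - \frac{183}{22717} = - \frac{392629688}{97342345}$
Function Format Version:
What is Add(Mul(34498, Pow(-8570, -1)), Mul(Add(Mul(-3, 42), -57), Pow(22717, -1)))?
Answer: Rational(-392629688, 97342345) ≈ -4.0335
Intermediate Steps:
Add(Mul(34498, Pow(-8570, -1)), Mul(Add(Mul(-3, 42), -57), Pow(22717, -1))) = Add(Mul(34498, Rational(-1, 8570)), Mul(Add(-126, -57), Rational(1, 22717))) = Add(Rational(-17249, 4285), Mul(-183, Rational(1, 22717))) = Add(Rational(-17249, 4285), Rational(-183, 22717)) = Rational(-392629688, 97342345)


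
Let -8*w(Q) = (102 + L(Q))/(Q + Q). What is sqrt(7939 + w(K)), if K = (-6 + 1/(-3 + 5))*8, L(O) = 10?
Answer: 13*sqrt(22737)/22 ≈ 89.102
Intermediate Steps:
K = -44 (K = (-6 + 1/2)*8 = -11/2*8 = -44)
w(Q) = -7/Q (w(Q) = -(102 + 10)/(8*(Q + Q)) = -14/(2*Q) = -14*1/(2*Q) = -7/Q)
sqrt(7939 + w(K)) = sqrt(7939 - 7/(-44)) = sqrt(7939 - 7*(-1/44)) = sqrt(7939 + 7/44) = sqrt(349323/44) = 13*sqrt(22737)/22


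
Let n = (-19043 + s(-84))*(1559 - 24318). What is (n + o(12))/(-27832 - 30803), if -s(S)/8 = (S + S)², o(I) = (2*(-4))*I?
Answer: -5572199669/58635 ≈ -95032.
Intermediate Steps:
o(I) = -8*I
s(S) = -32*S² (s(S) = -8*(S + S)² = -8*4*S² = -32*S²)
n = 5572199765 (n = (-19043 - 32*(-84)²)*(1559 - 24318) = (-19043 - 32*7056)*(-22759) = (-19043 - 225792)*(-22759) = -244835*(-22759) = 5572199765)
(n + o(12))/(-27832 - 30803) = (5572199765 - 8*12)/(-27832 - 30803) = (5572199765 - 96)/(-58635) = 5572199669*(-1/58635) = -5572199669/58635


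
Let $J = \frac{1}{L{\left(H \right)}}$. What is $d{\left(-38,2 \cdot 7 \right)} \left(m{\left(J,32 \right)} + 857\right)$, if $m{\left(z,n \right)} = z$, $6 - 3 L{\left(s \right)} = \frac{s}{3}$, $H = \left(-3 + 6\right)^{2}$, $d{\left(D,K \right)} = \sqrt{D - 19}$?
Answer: $858 i \sqrt{57} \approx 6477.8 i$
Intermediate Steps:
$d{\left(D,K \right)} = \sqrt{-19 + D}$
$H = 9$ ($H = 3^{2} = 9$)
$L{\left(s \right)} = 2 - \frac{s}{9}$ ($L{\left(s \right)} = 2 - \frac{s \frac{1}{3}}{3} = 2 - \frac{\frac{1}{3} s}{3} = 2 - \frac{s}{9}$)
$J = 1$ ($J = \frac{1}{2 - 1} = 1^{-1} = 1$)
$d{\left(-38,2 \cdot 7 \right)} \left(m{\left(J,32 \right)} + 857\right) = \sqrt{-19 - 38} \left(1 + 857\right) = \sqrt{-57} \cdot 858 = i \sqrt{57} \cdot 858 = 858 i \sqrt{57}$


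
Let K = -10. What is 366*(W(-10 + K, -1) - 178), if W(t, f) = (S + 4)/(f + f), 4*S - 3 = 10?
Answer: -265899/4 ≈ -66475.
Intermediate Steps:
S = 13/4 (S = ¾ + (¼)*10 = ¾ + 5/2 = 13/4 ≈ 3.2500)
W(t, f) = 29/(8*f) (W(t, f) = (13/4 + 4)/(f + f) = 29/(4*((2*f))) = 29*(1/(2*f))/4 = 29/(8*f))
366*(W(-10 + K, -1) - 178) = 366*((29/8)/(-1) - 178) = 366*((29/8)*(-1) - 178) = 366*(-29/8 - 178) = 366*(-1453/8) = -265899/4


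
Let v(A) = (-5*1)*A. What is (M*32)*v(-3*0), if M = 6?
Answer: 0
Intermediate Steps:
v(A) = -5*A
(M*32)*v(-3*0) = (6*32)*(-(-15)*0) = 192*(-5*0) = 192*0 = 0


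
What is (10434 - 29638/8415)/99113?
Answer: 87772472/834035895 ≈ 0.10524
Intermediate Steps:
(10434 - 29638/8415)/99113 = (10434 - 29638/8415)*(1/99113) = (87772472/8415)*(1/99113) = 87772472/834035895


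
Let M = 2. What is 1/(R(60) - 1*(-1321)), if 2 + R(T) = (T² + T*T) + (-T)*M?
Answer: 1/8399 ≈ 0.00011906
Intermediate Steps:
R(T) = -2 - 2*T + 2*T² (R(T) = -2 + ((T² + T*T) - T*2) = -2 + ((T² + T²) - 2*T) = -2 + (2*T² - 2*T) = -2 + (-2*T + 2*T²) = -2 - 2*T + 2*T²)
1/(R(60) - 1*(-1321)) = 1/((-2 - 2*60 + 2*60²) - 1*(-1321)) = 1/((-2 - 120 + 2*3600) + 1321) = 1/((-2 - 120 + 7200) + 1321) = 1/(7078 + 1321) = 1/8399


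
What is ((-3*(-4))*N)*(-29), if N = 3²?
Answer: -3132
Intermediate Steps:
N = 9
((-3*(-4))*N)*(-29) = (-3*(-4)*9)*(-29) = (12*9)*(-29) = 108*(-29) = -3132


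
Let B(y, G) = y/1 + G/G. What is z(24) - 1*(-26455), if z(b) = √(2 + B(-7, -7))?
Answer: 26455 + 2*I ≈ 26455.0 + 2.0*I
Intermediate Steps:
B(y, G) = 1 + y (B(y, G) = y*1 + 1 = y + 1 = 1 + y)
z(b) = 2*I (z(b) = √(2 + (1 - 7)) = √(2 - 6) = √(-4) = 2*I)
z(24) - 1*(-26455) = 2*I - 1*(-26455) = 2*I + 26455 = 26455 + 2*I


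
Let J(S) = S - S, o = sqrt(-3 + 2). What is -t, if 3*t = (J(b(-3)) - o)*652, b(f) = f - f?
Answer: 652*I/3 ≈ 217.33*I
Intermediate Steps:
b(f) = 0
o = I (o = sqrt(-1) = I ≈ 1.0*I)
J(S) = 0
t = -652*I/3 (t = ((0 - I)*652)/3 = (-I*652)/3 = (-652*I)/3 = -652*I/3 ≈ -217.33*I)
-t = -(-652)*I/3 = 652*I/3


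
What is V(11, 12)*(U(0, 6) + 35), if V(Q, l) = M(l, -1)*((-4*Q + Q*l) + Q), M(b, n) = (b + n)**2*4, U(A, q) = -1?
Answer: 1629144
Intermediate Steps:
M(b, n) = 4*(b + n)**2
V(Q, l) = 4*(-1 + l)**2*(-3*Q + Q*l) (V(Q, l) = (4*(l - 1)**2)*((-4*Q + Q*l) + Q) = (4*(-1 + l)**2)*(-3*Q + Q*l) = 4*(-1 + l)**2*(-3*Q + Q*l))
V(11, 12)*(U(0, 6) + 35) = (4*11*(-1 + 12)**2*(-3 + 12))*(-1 + 35) = (4*11*11**2*9)*34 = (4*11*121*9)*34 = 47916*34 = 1629144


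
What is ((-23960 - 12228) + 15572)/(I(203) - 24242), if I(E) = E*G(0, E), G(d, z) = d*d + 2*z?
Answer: -859/2424 ≈ -0.35437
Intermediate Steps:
G(d, z) = d² + 2*z
I(E) = 2*E² (I(E) = E*(0² + 2*E) = E*(0 + 2*E) = E*(2*E) = 2*E²)
((-23960 - 12228) + 15572)/(I(203) - 24242) = ((-23960 - 12228) + 15572)/(2*203² - 24242) = (-36188 + 15572)/(2*41209 - 24242) = -20616/(82418 - 24242) = -20616/58176 = -20616*1/58176 = -859/2424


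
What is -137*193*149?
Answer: -3939709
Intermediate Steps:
-137*193*149 = -26441*149 = -3939709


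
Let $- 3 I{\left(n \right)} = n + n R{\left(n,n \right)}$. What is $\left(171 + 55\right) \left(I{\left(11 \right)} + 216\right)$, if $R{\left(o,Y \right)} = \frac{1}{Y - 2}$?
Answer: $\frac{1293172}{27} \approx 47895.0$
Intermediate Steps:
$R{\left(o,Y \right)} = \frac{1}{-2 + Y}$
$I{\left(n \right)} = - \frac{n}{3} - \frac{n}{3 \left(-2 + n\right)}$ ($I{\left(n \right)} = - \frac{n + \frac{n}{-2 + n}}{3} = - \frac{n}{3} - \frac{n}{3 \left(-2 + n\right)}$)
$\left(171 + 55\right) \left(I{\left(11 \right)} + 216\right) = \left(171 + 55\right) \left(\frac{1}{3} \cdot 11 \frac{1}{-2 + 11} \left(1 - 11\right) + 216\right) = 226 \left(\frac{1}{3} \cdot 11 \cdot \frac{1}{9} \left(1 - 11\right) + 216\right) = 226 \left(\frac{1}{3} \cdot 11 \cdot \frac{1}{9} \left(-10\right) + 216\right) = 226 \left(- \frac{110}{27} + 216\right) = 226 \cdot \frac{5722}{27} = \frac{1293172}{27}$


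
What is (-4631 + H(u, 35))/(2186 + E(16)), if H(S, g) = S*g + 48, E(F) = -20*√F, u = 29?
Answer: -1784/1053 ≈ -1.6942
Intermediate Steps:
H(S, g) = 48 + S*g
(-4631 + H(u, 35))/(2186 + E(16)) = (-4631 + (48 + 29*35))/(2186 - 20*√16) = (-4631 + (48 + 1015))/(2186 - 20*4) = (-4631 + 1063)/(2186 - 80) = -3568/2106 = -3568*1/2106 = -1784/1053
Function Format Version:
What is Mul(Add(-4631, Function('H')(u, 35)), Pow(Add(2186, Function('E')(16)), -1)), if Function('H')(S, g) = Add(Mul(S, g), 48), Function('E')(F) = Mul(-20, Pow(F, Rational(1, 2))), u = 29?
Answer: Rational(-1784, 1053) ≈ -1.6942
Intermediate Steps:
Function('H')(S, g) = Add(48, Mul(S, g))
Mul(Add(-4631, Function('H')(u, 35)), Pow(Add(2186, Function('E')(16)), -1)) = Mul(Add(-4631, Add(48, Mul(29, 35))), Pow(Add(2186, Mul(-20, Pow(16, Rational(1, 2)))), -1)) = Mul(Add(-4631, Add(48, 1015)), Pow(Add(2186, Mul(-20, 4)), -1)) = Mul(Add(-4631, 1063), Pow(Add(2186, -80), -1)) = Mul(-3568, Pow(2106, -1)) = Mul(-3568, Rational(1, 2106)) = Rational(-1784, 1053)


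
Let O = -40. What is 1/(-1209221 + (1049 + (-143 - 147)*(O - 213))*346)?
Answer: 1/24539753 ≈ 4.0750e-8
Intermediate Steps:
1/(-1209221 + (1049 + (-143 - 147)*(O - 213))*346) = 1/(-1209221 + (1049 + (-143 - 147)*(-40 - 213))*346) = 1/(-1209221 + (1049 - 290*(-253))*346) = 1/(-1209221 + (1049 + 73370)*346) = 1/(-1209221 + 74419*346) = 1/(-1209221 + 25748974) = 1/24539753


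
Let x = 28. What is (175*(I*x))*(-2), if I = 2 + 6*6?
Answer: -372400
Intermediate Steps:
I = 38 (I = 2 + 36 = 38)
(175*(I*x))*(-2) = (175*(38*28))*(-2) = (175*1064)*(-2) = 186200*(-2) = -372400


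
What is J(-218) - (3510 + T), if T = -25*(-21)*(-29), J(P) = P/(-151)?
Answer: 1769183/151 ≈ 11716.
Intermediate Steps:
J(P) = -P/151 (J(P) = P*(-1/151) = -P/151)
T = -15225 (T = 525*(-29) = -15225)
J(-218) - (3510 + T) = -1/151*(-218) - (3510 - 15225) = 218/151 - 1*(-11715) = 218/151 + 11715 = 1769183/151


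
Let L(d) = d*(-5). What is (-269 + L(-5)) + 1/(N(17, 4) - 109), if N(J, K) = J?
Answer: -22449/92 ≈ -244.01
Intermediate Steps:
L(d) = -5*d
(-269 + L(-5)) + 1/(N(17, 4) - 109) = (-269 - 5*(-5)) + 1/(17 - 109) = (-269 + 25) + 1/(-92) = -244 - 1/92 = -22449/92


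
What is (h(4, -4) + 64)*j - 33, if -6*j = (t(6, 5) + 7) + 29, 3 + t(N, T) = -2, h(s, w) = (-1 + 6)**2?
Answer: -2957/6 ≈ -492.83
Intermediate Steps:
h(s, w) = 25 (h(s, w) = 5**2 = 25)
t(N, T) = -5 (t(N, T) = -3 - 2 = -5)
j = -31/6 (j = -((-5 + 7) + 29)/6 = -(2 + 29)/6 = -1/6*31 = -31/6 ≈ -5.1667)
(h(4, -4) + 64)*j - 33 = (25 + 64)*(-31/6) - 33 = 89*(-31/6) - 33 = -2759/6 - 33 = -2957/6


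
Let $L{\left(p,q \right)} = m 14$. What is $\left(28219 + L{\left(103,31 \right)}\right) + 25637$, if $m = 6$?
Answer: $53940$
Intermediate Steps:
$L{\left(p,q \right)} = 84$ ($L{\left(p,q \right)} = 6 \cdot 14 = 84$)
$\left(28219 + L{\left(103,31 \right)}\right) + 25637 = \left(28219 + 84\right) + 25637 = 28303 + 25637 = 53940$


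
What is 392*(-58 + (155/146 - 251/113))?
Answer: -191298940/8249 ≈ -23191.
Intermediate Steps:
392*(-58 + (155/146 - 251/113)) = 392*(-58 - 19131/16498) = 392*(-976015/16498) = -191298940/8249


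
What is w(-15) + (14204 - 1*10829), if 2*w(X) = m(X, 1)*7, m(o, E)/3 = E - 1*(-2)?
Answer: 6813/2 ≈ 3406.5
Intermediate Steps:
m(o, E) = 6 + 3*E (m(o, E) = 3*(E - 1*(-2)) = 3*(E + 2) = 3*(2 + E) = 6 + 3*E)
w(X) = 63/2 (w(X) = ((6 + 3*1)*7)/2 = ((6 + 3)*7)/2 = (9*7)/2 = (½)*63 = 63/2)
w(-15) + (14204 - 1*10829) = 63/2 + (14204 - 1*10829) = 63/2 + (14204 - 10829) = 63/2 + 3375 = 6813/2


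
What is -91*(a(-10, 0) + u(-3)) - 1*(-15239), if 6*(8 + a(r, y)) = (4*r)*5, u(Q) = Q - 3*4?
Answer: 61096/3 ≈ 20365.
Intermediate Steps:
u(Q) = -12 + Q (u(Q) = Q - 12 = -12 + Q)
a(r, y) = -8 + 10*r/3 (a(r, y) = -8 + ((4*r)*5)/6 = -8 + (20*r)/6 = -8 + 10*r/3)
-91*(a(-10, 0) + u(-3)) - 1*(-15239) = -91*((-8 + (10/3)*(-10)) + (-12 - 3)) - 1*(-15239) = -91*((-8 - 100/3) - 15) + 15239 = -91*(-124/3 - 15) + 15239 = -91*(-169/3) + 15239 = 15379/3 + 15239 = 61096/3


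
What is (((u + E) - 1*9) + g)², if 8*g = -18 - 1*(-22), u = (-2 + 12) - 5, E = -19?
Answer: 2025/4 ≈ 506.25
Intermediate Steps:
u = 5 (u = 10 - 5 = 5)
g = ½ (g = (-18 - 1*(-22))/8 = (-18 + 22)/8 = (⅛)*4 = ½ ≈ 0.50000)
(((u + E) - 1*9) + g)² = (((5 - 19) - 1*9) + ½)² = ((-14 - 9) + ½)² = (-23 + ½)² = (-45/2)² = 2025/4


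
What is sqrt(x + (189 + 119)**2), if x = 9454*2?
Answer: 2*sqrt(28443) ≈ 337.30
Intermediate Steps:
x = 18908
sqrt(x + (189 + 119)**2) = sqrt(18908 + (189 + 119)**2) = sqrt(18908 + 308**2) = sqrt(18908 + 94864) = sqrt(113772) = 2*sqrt(28443)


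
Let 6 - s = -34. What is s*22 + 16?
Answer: 896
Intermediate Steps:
s = 40 (s = 6 - 1*(-34) = 6 + 34 = 40)
s*22 + 16 = 40*22 + 16 = 880 + 16 = 896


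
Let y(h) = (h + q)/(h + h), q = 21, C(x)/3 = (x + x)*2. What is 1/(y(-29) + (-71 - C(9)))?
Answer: -29/5187 ≈ -0.0055909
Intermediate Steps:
C(x) = 12*x (C(x) = 3*((x + x)*2) = 3*((2*x)*2) = 3*(4*x) = 12*x)
y(h) = (21 + h)/(2*h) (y(h) = (h + 21)/(h + h) = (21 + h)/((2*h)) = (21 + h)*(1/(2*h)) = (21 + h)/(2*h))
1/(y(-29) + (-71 - C(9))) = 1/((½)*(21 - 29)/(-29) + (-71 - 12*9)) = 1/((½)*(-1/29)*(-8) + (-71 - 1*108)) = 1/(4/29 + (-71 - 108)) = 1/(4/29 - 179) = 1/(-5187/29) = -29/5187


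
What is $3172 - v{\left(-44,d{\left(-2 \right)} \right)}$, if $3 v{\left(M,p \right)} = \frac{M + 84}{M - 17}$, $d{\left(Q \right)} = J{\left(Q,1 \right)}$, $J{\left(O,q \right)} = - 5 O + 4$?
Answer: $\frac{580516}{183} \approx 3172.2$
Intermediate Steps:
$J{\left(O,q \right)} = 4 - 5 O$
$d{\left(Q \right)} = 4 - 5 Q$
$v{\left(M,p \right)} = \frac{84 + M}{3 \left(-17 + M\right)}$ ($v{\left(M,p \right)} = \frac{\left(M + 84\right) \frac{1}{M - 17}}{3} = \frac{\left(84 + M\right) \frac{1}{-17 + M}}{3} = \frac{\frac{1}{-17 + M} \left(84 + M\right)}{3} = \frac{84 + M}{3 \left(-17 + M\right)}$)
$3172 - v{\left(-44,d{\left(-2 \right)} \right)} = 3172 - \frac{84 - 44}{3 \left(-17 - 44\right)} = 3172 - \frac{1}{3} \frac{1}{-61} \cdot 40 = 3172 - \frac{1}{3} \left(- \frac{1}{61}\right) 40 = 3172 - - \frac{40}{183} = 3172 + \frac{40}{183} = \frac{580516}{183}$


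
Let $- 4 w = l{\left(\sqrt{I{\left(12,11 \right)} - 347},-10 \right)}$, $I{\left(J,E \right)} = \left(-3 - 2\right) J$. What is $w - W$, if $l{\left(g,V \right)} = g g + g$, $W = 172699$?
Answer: $- \frac{690389}{4} - \frac{i \sqrt{407}}{4} \approx -1.726 \cdot 10^{5} - 5.0436 i$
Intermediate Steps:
$I{\left(J,E \right)} = - 5 J$
$l{\left(g,V \right)} = g + g^{2}$ ($l{\left(g,V \right)} = g^{2} + g = g + g^{2}$)
$w = - \frac{i \sqrt{407} \left(1 + i \sqrt{407}\right)}{4}$ ($w = - \frac{\sqrt{\left(-5\right) 12 - 347} \left(1 + \sqrt{\left(-5\right) 12 - 347}\right)}{4} = - \frac{\sqrt{-60 - 347} \left(1 + \sqrt{-60 - 347}\right)}{4} = - \frac{\sqrt{-407} \left(1 + \sqrt{-407}\right)}{4} = - \frac{i \sqrt{407} \left(1 + i \sqrt{407}\right)}{4} \approx 101.75 - 5.0436 i$)
$w - W = \left(\frac{407}{4} - \frac{i \sqrt{407}}{4}\right) - 172699 = - \frac{690389}{4} - \frac{i \sqrt{407}}{4}$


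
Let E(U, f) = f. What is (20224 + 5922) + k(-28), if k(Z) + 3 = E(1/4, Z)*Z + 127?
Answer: 27054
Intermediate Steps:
k(Z) = 124 + Z² (k(Z) = -3 + (Z*Z + 127) = -3 + (Z² + 127) = -3 + (127 + Z²) = 124 + Z²)
(20224 + 5922) + k(-28) = (20224 + 5922) + (124 + (-28)²) = 26146 + (124 + 784) = 26146 + 908 = 27054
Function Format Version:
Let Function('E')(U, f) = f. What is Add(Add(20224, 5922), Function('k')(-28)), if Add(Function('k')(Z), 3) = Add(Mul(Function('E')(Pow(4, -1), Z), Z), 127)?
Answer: 27054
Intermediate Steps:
Function('k')(Z) = Add(124, Pow(Z, 2)) (Function('k')(Z) = Add(-3, Add(Mul(Z, Z), 127)) = Add(-3, Add(Pow(Z, 2), 127)) = Add(-3, Add(127, Pow(Z, 2))) = Add(124, Pow(Z, 2)))
Add(Add(20224, 5922), Function('k')(-28)) = Add(Add(20224, 5922), Add(124, Pow(-28, 2))) = Add(26146, Add(124, 784)) = Add(26146, 908) = 27054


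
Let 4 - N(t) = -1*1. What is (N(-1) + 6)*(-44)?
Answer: -484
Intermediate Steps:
N(t) = 5 (N(t) = 4 - (-1) = 4 - 1*(-1) = 4 + 1 = 5)
(N(-1) + 6)*(-44) = (5 + 6)*(-44) = 11*(-44) = -484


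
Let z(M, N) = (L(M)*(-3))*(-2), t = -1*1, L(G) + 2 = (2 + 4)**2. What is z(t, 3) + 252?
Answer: 456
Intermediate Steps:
L(G) = 34 (L(G) = -2 + (2 + 4)**2 = -2 + 6**2 = -2 + 36 = 34)
t = -1
z(M, N) = 204 (z(M, N) = (34*(-3))*(-2) = -102*(-2) = 204)
z(t, 3) + 252 = 204 + 252 = 456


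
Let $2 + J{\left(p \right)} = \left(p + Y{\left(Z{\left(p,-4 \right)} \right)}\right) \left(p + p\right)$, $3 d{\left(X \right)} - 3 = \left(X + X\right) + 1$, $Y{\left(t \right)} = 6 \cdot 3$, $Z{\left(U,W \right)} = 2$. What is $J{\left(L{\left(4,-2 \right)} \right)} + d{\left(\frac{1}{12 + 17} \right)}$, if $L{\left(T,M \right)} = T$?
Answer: $\frac{15256}{87} \approx 175.36$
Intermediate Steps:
$Y{\left(t \right)} = 18$
$d{\left(X \right)} = \frac{4}{3} + \frac{2 X}{3}$ ($d{\left(X \right)} = 1 + \frac{\left(X + X\right) + 1}{3} = 1 + \frac{2 X + 1}{3} = 1 + \frac{1 + 2 X}{3} = 1 + \left(\frac{1}{3} + \frac{2 X}{3}\right) = \frac{4}{3} + \frac{2 X}{3}$)
$J{\left(p \right)} = -2 + 2 p \left(18 + p\right)$ ($J{\left(p \right)} = -2 + \left(p + 18\right) \left(p + p\right) = -2 + \left(18 + p\right) 2 p = -2 + 2 p \left(18 + p\right)$)
$J{\left(L{\left(4,-2 \right)} \right)} + d{\left(\frac{1}{12 + 17} \right)} = \left(-2 + 2 \cdot 4^{2} + 36 \cdot 4\right) + \left(\frac{4}{3} + \frac{2}{3 \left(12 + 17\right)}\right) = \left(-2 + 2 \cdot 16 + 144\right) + \left(\frac{4}{3} + \frac{2}{3 \cdot 29}\right) = \left(-2 + 32 + 144\right) + \left(\frac{4}{3} + \frac{2}{3} \cdot \frac{1}{29}\right) = 174 + \left(\frac{4}{3} + \frac{2}{87}\right) = 174 + \frac{118}{87} = \frac{15256}{87}$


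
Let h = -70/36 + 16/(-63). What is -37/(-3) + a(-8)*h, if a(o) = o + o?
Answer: 2993/63 ≈ 47.508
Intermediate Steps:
a(o) = 2*o
h = -277/126 (h = -70*1/36 + 16*(-1/63) = -35/18 - 16/63 = -277/126 ≈ -2.1984)
-37/(-3) + a(-8)*h = -37/(-3) + (2*(-8))*(-277/126) = -37*(-⅓) - 16*(-277/126) = 37/3 + 2216/63 = 2993/63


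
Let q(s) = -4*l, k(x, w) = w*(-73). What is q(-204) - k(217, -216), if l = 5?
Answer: -15788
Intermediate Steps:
k(x, w) = -73*w
q(s) = -20 (q(s) = -4*5 = -20)
q(-204) - k(217, -216) = -20 - (-73)*(-216) = -20 - 1*15768 = -20 - 15768 = -15788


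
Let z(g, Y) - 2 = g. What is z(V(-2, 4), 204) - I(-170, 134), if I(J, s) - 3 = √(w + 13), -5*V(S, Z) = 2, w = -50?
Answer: -7/5 - I*√37 ≈ -1.4 - 6.0828*I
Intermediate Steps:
V(S, Z) = -⅖ (V(S, Z) = -⅕*2 = -⅖)
I(J, s) = 3 + I*√37 (I(J, s) = 3 + √(-50 + 13) = 3 + √(-37) = 3 + I*√37)
z(g, Y) = 2 + g
z(V(-2, 4), 204) - I(-170, 134) = (2 - ⅖) - (3 + I*√37) = 8/5 + (-3 - I*√37) = -7/5 - I*√37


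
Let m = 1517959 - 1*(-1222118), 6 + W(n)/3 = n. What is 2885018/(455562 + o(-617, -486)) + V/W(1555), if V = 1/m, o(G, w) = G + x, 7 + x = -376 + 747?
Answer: 36735331804751051/5797512247231071 ≈ 6.3364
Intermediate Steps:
W(n) = -18 + 3*n
m = 2740077 (m = 1517959 + 1222118 = 2740077)
x = 364 (x = -7 + (-376 + 747) = -7 + 371 = 364)
o(G, w) = 364 + G (o(G, w) = G + 364 = 364 + G)
V = 1/2740077 ≈ 3.6495e-7
2885018/(455562 + o(-617, -486)) + V/W(1555) = 2885018/(455562 + (364 - 617)) + 1/(2740077*(-18 + 3*1555)) = 2885018/(455562 - 253) + 1/(2740077*(-18 + 4665)) = 2885018/455309 + (1/2740077)/4647 = 2885018*(1/455309) + (1/2740077)*(1/4647) = 2885018/455309 + 1/12733137819 = 36735331804751051/5797512247231071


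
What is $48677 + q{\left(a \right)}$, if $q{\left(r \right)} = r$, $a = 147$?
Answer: $48824$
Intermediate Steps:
$48677 + q{\left(a \right)} = 48677 + 147 = 48824$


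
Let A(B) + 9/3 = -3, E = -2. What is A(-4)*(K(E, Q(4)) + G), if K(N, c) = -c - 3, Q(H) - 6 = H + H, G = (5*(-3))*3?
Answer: 372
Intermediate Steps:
A(B) = -6 (A(B) = -3 - 3 = -6)
G = -45 (G = -15*3 = -45)
Q(H) = 6 + 2*H (Q(H) = 6 + (H + H) = 6 + 2*H)
K(N, c) = -3 - c
A(-4)*(K(E, Q(4)) + G) = -6*((-3 - (6 + 2*4)) - 45) = -6*((-3 - (6 + 8)) - 45) = -6*((-3 - 1*14) - 45) = -6*((-3 - 14) - 45) = -6*(-17 - 45) = -6*(-62) = 372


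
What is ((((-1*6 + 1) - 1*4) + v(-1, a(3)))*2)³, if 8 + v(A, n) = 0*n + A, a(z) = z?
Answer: -46656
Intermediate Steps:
v(A, n) = -8 + A (v(A, n) = -8 + (0*n + A) = -8 + (0 + A) = -8 + A)
((((-1*6 + 1) - 1*4) + v(-1, a(3)))*2)³ = ((((-1*6 + 1) - 1*4) + (-8 - 1))*2)³ = ((((-6 + 1) - 4) - 9)*2)³ = (((-5 - 4) - 9)*2)³ = ((-9 - 9)*2)³ = (-18*2)³ = (-36)³ = -46656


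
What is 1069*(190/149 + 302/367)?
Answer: 122644232/54683 ≈ 2242.8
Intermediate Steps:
1069*(190/149 + 302/367) = 1069*(114728/54683) = 122644232/54683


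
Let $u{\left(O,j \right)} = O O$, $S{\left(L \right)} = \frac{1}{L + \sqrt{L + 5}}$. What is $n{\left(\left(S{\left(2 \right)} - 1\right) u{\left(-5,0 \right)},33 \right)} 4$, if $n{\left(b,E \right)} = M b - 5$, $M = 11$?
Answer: $- \frac{5560}{3} + \frac{1100 \sqrt{7}}{3} \approx -883.22$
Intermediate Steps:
$S{\left(L \right)} = \frac{1}{L + \sqrt{5 + L}}$
$u{\left(O,j \right)} = O^{2}$
$n{\left(b,E \right)} = -5 + 11 b$ ($n{\left(b,E \right)} = 11 b - 5 = -5 + 11 b$)
$n{\left(\left(S{\left(2 \right)} - 1\right) u{\left(-5,0 \right)},33 \right)} 4 = \left(-5 + 11 \left(\frac{1}{2 + \sqrt{5 + 2}} - 1\right) \left(-5\right)^{2}\right) 4 = \left(-5 + 11 \left(\frac{1}{2 + \sqrt{7}} - 1\right) 25\right) 4 = \left(-5 + 11 \left(-1 + \frac{1}{2 + \sqrt{7}}\right) 25\right) 4 = \left(-5 + 11 \left(-25 + \frac{25}{2 + \sqrt{7}}\right)\right) 4 = \left(-5 - \left(275 - \frac{275}{2 + \sqrt{7}}\right)\right) 4 = \left(-280 + \frac{275}{2 + \sqrt{7}}\right) 4 = -1120 + \frac{1100}{2 + \sqrt{7}}$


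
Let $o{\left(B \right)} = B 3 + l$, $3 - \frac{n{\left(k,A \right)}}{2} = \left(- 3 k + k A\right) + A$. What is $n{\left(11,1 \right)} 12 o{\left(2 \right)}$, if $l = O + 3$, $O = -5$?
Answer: $2304$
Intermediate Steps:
$n{\left(k,A \right)} = 6 - 2 A + 6 k - 2 A k$ ($n{\left(k,A \right)} = 6 - 2 \left(\left(- 3 k + k A\right) + A\right) = 6 - 2 \left(\left(- 3 k + A k\right) + A\right) = 6 - 2 \left(A - 3 k + A k\right) = 6 - \left(- 6 k + 2 A + 2 A k\right) = 6 - 2 A + 6 k - 2 A k$)
$l = -2$ ($l = -5 + 3 = -2$)
$o{\left(B \right)} = -2 + 3 B$ ($o{\left(B \right)} = B 3 - 2 = 3 B - 2 = -2 + 3 B$)
$n{\left(11,1 \right)} 12 o{\left(2 \right)} = \left(6 - 2 + 6 \cdot 11 - 2 \cdot 11\right) 12 \left(-2 + 3 \cdot 2\right) = \left(6 - 2 + 66 - 22\right) 12 \left(-2 + 6\right) = 48 \cdot 12 \cdot 4 = 576 \cdot 4 = 2304$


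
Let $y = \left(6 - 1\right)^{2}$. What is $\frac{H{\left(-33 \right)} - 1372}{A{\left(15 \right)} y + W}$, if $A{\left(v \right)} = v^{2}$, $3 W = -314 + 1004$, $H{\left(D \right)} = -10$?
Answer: $- \frac{1382}{5855} \approx -0.23604$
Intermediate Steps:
$W = 230$ ($W = \frac{-314 + 1004}{3} = \frac{1}{3} \cdot 690 = 230$)
$y = 25$ ($y = 5^{2} = 25$)
$\frac{H{\left(-33 \right)} - 1372}{A{\left(15 \right)} y + W} = \frac{-10 - 1372}{15^{2} \cdot 25 + 230} = - \frac{1382}{225 \cdot 25 + 230} = - \frac{1382}{5625 + 230} = - \frac{1382}{5855}$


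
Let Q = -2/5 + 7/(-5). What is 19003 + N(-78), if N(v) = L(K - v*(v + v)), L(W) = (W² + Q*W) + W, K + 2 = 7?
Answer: 739836512/5 ≈ 1.4797e+8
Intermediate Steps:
K = 5 (K = -2 + 7 = 5)
Q = -9/5 (Q = -2*⅕ + 7*(-⅕) = -⅖ - 7/5 = -9/5 ≈ -1.8000)
L(W) = W² - 4*W/5 (L(W) = (W² - 9*W/5) + W = W² - 4*W/5)
N(v) = (5 - 2*v²)*(21 - 10*v²)/5 (N(v) = (5 - v*(v + v))*(-4 + 5*(5 - v*(v + v)))/5 = (5 - v*2*v)*(-4 + 5*(5 - v*2*v))/5 = (5 - 2*v²)*(-4 + 5*(5 - 2*v²))/5 = (5 - 2*v²)*(-4 + (25 - 10*v²))/5 = (5 - 2*v²)*(21 - 10*v²)/5)
19003 + N(-78) = 19003 + (21 + 4*(-78)⁴ - 92/5*(-78)²) = 19003 + (21 + 4*37015056 - 92/5*6084) = 19003 + (21 + 148060224 - 559728/5) = 19003 + 739741497/5 = 739836512/5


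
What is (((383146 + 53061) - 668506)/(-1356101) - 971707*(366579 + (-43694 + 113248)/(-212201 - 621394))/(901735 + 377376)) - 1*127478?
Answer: -586998083606139927658112/1445956976478958545 ≈ -4.0596e+5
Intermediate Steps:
(((383146 + 53061) - 668506)/(-1356101) - 971707*(366579 + (-43694 + 113248)/(-212201 - 621394))/(901735 + 377376)) - 1*127478 = ((436207 - 668506)*(-1/1356101) - 971707/(1279111/(366579 + 69554/(-833595)))) - 127478 = (-232299*(-1/1356101) - 971707/(1279111/(366579 + 69554*(-1/833595)))) - 127478 = (232299/1356101 - 971707/(1279111/(366579 - 69554/833595))) - 127478 = (232299/1356101 - 971707/(1279111/(305578351951/833595))) - 127478 = (232299/1356101 - 971707/(1279111*(833595/305578351951))) - 127478 = (232299/1356101 - 971707/1066260534045/305578351951) - 127478 = (232299/1356101 - 971707*305578351951/1066260534045) - 127478 = (232299/1356101 - 296932623639250357/1066260534045) - 127478 = -402670380158555250258602/1445956976478958545 - 127478 = -586998083606139927658112/1445956976478958545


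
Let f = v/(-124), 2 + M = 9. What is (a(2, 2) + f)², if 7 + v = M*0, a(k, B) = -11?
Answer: 1841449/15376 ≈ 119.76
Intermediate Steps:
M = 7 (M = -2 + 9 = 7)
v = -7 (v = -7 + 7*0 = -7 + 0 = -7)
f = 7/124 (f = -7/(-124) = -7*(-1/124) = 7/124 ≈ 0.056452)
(a(2, 2) + f)² = (-11 + 7/124)² = (-1357/124)² = 1841449/15376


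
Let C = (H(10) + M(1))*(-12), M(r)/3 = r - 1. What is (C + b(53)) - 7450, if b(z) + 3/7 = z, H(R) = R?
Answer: -52622/7 ≈ -7517.4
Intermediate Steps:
M(r) = -3 + 3*r (M(r) = 3*(r - 1) = 3*(-1 + r) = -3 + 3*r)
b(z) = -3/7 + z
C = -120 (C = (10 + (-3 + 3*1))*(-12) = (10 + (-3 + 3))*(-12) = (10 + 0)*(-12) = 10*(-12) = -120)
(C + b(53)) - 7450 = (-120 + (-3/7 + 53)) - 7450 = (-120 + 368/7) - 7450 = -472/7 - 7450 = -52622/7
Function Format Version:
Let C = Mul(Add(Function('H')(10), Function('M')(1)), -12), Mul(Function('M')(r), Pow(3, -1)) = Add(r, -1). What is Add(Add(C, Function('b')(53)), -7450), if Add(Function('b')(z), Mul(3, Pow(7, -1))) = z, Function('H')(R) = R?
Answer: Rational(-52622, 7) ≈ -7517.4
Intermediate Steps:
Function('M')(r) = Add(-3, Mul(3, r)) (Function('M')(r) = Mul(3, Add(r, -1)) = Mul(3, Add(-1, r)) = Add(-3, Mul(3, r)))
Function('b')(z) = Add(Rational(-3, 7), z)
C = -120 (C = Mul(Add(10, Add(-3, Mul(3, 1))), -12) = Mul(Add(10, Add(-3, 3)), -12) = Mul(Add(10, 0), -12) = Mul(10, -12) = -120)
Add(Add(C, Function('b')(53)), -7450) = Add(Add(-120, Add(Rational(-3, 7), 53)), -7450) = Add(Add(-120, Rational(368, 7)), -7450) = Add(Rational(-472, 7), -7450) = Rational(-52622, 7)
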